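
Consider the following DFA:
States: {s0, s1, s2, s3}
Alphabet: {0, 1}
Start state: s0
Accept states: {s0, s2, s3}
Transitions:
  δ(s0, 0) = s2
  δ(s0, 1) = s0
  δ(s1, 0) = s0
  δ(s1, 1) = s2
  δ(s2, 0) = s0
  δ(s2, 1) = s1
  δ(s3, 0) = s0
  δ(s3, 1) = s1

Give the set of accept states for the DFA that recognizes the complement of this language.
Complement accept states = All states \ Original accept states
= {s0, s1, s2, s3} \ {s0, s2, s3}
{s1}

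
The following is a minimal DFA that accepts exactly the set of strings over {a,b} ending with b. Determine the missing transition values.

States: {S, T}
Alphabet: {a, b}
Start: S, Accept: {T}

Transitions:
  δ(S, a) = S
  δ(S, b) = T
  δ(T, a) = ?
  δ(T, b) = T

From the language and accept set, identify what each state tracks — S: last symbol not b; T: last symbol is b.
Each missing δ(q, a) is the state matching the new tracked value after reading a.
δ(T, a) = S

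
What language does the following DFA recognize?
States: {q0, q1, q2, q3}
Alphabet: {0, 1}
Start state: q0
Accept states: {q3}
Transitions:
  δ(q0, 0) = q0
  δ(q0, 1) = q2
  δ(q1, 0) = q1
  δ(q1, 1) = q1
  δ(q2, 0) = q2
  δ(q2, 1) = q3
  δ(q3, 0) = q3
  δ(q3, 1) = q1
Testing a few strings:
  '000' → reject
  '11' → accept
  '1110' → reject
  '101' → accept
State roles: q0=zero 1's; q1=≥ three 1's (dead); q2=one 1; q3=two 1's
All binary strings containing exactly two 1's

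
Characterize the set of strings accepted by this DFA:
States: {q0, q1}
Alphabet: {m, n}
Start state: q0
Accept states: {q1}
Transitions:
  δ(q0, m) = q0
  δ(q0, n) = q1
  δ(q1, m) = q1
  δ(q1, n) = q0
Testing a few strings:
  'nmm' → accept
  'mn' → accept
  'n' → accept
  'nm' → accept
State roles: q0=even number of n's so far; q1=odd number of n's so far
All strings over {m,n} with an odd number of n's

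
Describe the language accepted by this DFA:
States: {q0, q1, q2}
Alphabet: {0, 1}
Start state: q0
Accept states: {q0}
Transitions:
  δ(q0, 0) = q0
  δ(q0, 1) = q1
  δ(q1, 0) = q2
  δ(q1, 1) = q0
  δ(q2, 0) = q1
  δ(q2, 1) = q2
Testing a few strings:
  '0001' → reject
  '0000' → accept
  '100' → reject
  '001' → reject
State roles: q0=value ≡ 0 (mod 3); q1=value ≡ 1 (mod 3); q2=value ≡ 2 (mod 3)
All binary strings representing a multiple of 3 (read in base 2; leading zeros allowed and ε counts as 0)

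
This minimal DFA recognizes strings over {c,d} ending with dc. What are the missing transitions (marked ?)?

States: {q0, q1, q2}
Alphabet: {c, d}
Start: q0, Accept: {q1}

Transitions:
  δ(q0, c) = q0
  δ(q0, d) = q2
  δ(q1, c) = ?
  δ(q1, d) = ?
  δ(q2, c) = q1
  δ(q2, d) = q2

From the language and accept set, identify what each state tracks — q0: no suffix match; q1: suffix is dc; q2: one trailing d.
Each missing δ(q, a) is the state matching the new tracked value after reading a.
δ(q1, c) = q0; δ(q1, d) = q2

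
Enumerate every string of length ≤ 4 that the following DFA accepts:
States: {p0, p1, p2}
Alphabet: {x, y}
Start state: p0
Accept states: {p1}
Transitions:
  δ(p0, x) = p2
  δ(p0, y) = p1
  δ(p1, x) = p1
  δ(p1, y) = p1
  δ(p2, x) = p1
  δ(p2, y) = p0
y, xx, yx, yy, xxx, xxy, xyy, yxx, yxy, yyx, yyy, xxxx, xxxy, xxyx, xxyy, xyxx, xyyx, xyyy, yxxx, yxxy, yxyx, yxyy, yyxx, yyxy, yyyx, yyyy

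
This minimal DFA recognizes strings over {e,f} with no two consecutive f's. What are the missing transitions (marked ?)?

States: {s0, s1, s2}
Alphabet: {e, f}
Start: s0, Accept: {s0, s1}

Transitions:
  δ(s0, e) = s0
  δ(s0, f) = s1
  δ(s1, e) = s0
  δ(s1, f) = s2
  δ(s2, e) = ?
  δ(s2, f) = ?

From the language and accept set, identify what each state tracks — s0: last symbol not f (ok); s1: last symbol f (ok); s2: saw ff (dead).
Each missing δ(q, a) is the state matching the new tracked value after reading a.
δ(s2, e) = s2; δ(s2, f) = s2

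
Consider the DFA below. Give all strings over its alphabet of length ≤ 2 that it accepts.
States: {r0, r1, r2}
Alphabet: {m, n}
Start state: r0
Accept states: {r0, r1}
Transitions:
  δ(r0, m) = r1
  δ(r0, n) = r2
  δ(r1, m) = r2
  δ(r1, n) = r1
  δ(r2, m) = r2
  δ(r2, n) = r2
ε, m, mn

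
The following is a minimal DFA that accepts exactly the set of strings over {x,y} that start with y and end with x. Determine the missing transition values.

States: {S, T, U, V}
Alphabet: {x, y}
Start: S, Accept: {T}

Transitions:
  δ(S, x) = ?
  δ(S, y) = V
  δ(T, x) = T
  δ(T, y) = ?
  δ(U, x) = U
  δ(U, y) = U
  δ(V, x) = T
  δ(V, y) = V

From the language and accept set, identify what each state tracks — S: no input read; T: started with y, last symbol x; U: started with x (dead); V: started with y, last symbol y.
Each missing δ(q, a) is the state matching the new tracked value after reading a.
δ(S, x) = U; δ(T, y) = V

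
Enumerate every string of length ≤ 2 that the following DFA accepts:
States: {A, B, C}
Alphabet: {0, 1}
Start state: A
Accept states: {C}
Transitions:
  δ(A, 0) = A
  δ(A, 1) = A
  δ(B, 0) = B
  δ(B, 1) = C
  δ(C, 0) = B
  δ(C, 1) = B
None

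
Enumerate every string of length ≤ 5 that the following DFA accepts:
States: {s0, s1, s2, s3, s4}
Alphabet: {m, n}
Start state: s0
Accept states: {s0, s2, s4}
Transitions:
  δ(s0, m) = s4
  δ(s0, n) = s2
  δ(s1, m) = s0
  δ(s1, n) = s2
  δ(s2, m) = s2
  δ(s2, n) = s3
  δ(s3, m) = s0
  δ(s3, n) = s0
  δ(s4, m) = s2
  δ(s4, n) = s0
ε, m, n, mm, mn, nm, mmm, mnm, mnn, nmm, nnm, nnn, mmmm, mmnm, mmnn, mnmm, mnmn, mnnm, nmmm, nmnm, nmnn, nnmm, nnmn, nnnm, nnnn, mmmmm, mmmnm, mmmnn, mmnmm, mmnmn, mmnnm, mmnnn, mnmmm, mnmnm, mnmnn, mnnmm, mnnnm, mnnnn, nmmmm, nmmnm, nmmnn, nmnmm, nmnmn, nmnnm, nmnnn, nnmmm, nnmmn, nnmnm, nnnmm, nnnmn, nnnnm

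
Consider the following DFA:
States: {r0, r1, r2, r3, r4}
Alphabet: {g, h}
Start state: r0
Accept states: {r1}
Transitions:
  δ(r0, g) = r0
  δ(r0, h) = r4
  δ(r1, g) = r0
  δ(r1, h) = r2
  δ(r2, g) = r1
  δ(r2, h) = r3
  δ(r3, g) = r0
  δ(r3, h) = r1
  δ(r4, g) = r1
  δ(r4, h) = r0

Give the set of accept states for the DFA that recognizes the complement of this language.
Complement accept states = All states \ Original accept states
= {r0, r1, r2, r3, r4} \ {r1}
{r0, r2, r3, r4}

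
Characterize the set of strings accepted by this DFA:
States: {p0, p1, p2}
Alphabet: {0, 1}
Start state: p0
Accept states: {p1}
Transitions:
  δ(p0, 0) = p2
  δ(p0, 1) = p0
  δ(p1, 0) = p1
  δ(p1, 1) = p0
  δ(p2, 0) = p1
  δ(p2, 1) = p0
Testing a few strings:
  '1011' → reject
  '0' → reject
  '1' → reject
  '10' → reject
State roles: p0=last symbol not 0; p1=two trailing 0's; p2=one trailing 0
All binary strings ending with 00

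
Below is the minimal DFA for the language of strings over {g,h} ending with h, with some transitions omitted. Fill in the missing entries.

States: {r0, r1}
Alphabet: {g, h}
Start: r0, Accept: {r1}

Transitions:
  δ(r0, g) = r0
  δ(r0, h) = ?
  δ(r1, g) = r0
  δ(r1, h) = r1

From the language and accept set, identify what each state tracks — r0: last symbol not h; r1: last symbol is h.
Each missing δ(q, a) is the state matching the new tracked value after reading a.
δ(r0, h) = r1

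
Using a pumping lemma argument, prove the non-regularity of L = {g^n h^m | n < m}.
Assume L is regular with pumping length p. Idea: pumping up the g-block makes the g-count reach the h-count.
Choose s = g^p h^(p+1) ∈ L. By the pumping lemma, s = xyz with |xy| ≤ p, |y| > 0, so y = g^k with k ≥ 1. Then xy²z = g^(p+k) h^(p+1). Since p+k ≥ p+1, the number of g's is no longer strictly less than the number of h's, so xy²z ∉ L.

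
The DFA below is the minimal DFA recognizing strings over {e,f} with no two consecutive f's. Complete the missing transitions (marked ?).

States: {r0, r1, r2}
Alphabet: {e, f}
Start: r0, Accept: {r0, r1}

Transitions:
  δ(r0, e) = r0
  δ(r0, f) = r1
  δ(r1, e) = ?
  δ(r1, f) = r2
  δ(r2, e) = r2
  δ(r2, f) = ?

From the language and accept set, identify what each state tracks — r0: last symbol not f (ok); r1: last symbol f (ok); r2: saw ff (dead).
Each missing δ(q, a) is the state matching the new tracked value after reading a.
δ(r1, e) = r0; δ(r2, f) = r2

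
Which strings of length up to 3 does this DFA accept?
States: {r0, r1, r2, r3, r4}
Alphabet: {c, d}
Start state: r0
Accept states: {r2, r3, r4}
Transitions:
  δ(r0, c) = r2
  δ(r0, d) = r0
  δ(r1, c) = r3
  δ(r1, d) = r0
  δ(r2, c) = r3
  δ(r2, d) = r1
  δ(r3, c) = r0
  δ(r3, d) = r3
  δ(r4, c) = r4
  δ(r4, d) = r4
c, cc, dc, ccd, cdc, dcc, ddc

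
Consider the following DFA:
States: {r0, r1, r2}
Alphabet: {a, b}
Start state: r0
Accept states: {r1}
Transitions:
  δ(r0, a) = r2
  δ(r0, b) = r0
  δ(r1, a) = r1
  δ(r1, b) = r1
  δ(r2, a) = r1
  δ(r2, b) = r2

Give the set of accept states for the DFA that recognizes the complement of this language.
Complement accept states = All states \ Original accept states
= {r0, r1, r2} \ {r1}
{r0, r2}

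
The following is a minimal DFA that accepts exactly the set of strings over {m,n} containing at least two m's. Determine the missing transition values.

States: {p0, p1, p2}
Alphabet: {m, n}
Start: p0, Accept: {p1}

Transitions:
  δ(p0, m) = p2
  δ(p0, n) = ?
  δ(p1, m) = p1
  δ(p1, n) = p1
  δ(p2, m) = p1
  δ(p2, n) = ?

From the language and accept set, identify what each state tracks — p0: zero m's seen; p1: ≥ two m's seen; p2: one m seen.
Each missing δ(q, a) is the state matching the new tracked value after reading a.
δ(p0, n) = p0; δ(p2, n) = p2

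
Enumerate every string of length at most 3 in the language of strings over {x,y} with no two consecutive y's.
ε, x, y, xx, xy, yx, xxx, xxy, xyx, yxx, yxy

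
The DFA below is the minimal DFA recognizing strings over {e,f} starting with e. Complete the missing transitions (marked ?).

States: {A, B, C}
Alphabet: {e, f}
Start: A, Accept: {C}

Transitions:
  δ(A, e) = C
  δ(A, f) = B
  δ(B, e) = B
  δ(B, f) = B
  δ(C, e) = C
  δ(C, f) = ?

From the language and accept set, identify what each state tracks — A: no input read; B: started with f (dead); C: started with e.
Each missing δ(q, a) is the state matching the new tracked value after reading a.
δ(C, f) = C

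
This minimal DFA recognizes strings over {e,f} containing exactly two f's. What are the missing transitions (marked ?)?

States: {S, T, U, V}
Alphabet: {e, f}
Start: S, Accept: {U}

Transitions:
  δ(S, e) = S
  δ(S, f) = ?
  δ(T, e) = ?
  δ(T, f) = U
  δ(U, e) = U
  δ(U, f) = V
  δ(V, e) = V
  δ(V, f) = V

From the language and accept set, identify what each state tracks — S: zero f's; T: one f; U: two f's; V: ≥ three f's (dead).
Each missing δ(q, a) is the state matching the new tracked value after reading a.
δ(S, f) = T; δ(T, e) = T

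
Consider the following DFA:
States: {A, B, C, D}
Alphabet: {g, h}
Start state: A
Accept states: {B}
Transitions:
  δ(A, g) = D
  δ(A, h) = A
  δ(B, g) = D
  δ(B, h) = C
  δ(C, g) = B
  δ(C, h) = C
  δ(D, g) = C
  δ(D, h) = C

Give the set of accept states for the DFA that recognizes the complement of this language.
Complement accept states = All states \ Original accept states
= {A, B, C, D} \ {B}
{A, C, D}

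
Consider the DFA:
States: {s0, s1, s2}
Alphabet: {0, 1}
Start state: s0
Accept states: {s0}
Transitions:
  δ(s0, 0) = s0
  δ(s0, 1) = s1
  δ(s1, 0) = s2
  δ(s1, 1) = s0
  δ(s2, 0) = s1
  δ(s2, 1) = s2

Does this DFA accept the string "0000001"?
Processing string "0000001":
  s0 --0--> s0
  s0 --0--> s0
  s0 --0--> s0
  s0 --0--> s0
  s0 --0--> s0
  s0 --0--> s0
  s0 --1--> s1
Final state: s1
Accept states: {s0}
No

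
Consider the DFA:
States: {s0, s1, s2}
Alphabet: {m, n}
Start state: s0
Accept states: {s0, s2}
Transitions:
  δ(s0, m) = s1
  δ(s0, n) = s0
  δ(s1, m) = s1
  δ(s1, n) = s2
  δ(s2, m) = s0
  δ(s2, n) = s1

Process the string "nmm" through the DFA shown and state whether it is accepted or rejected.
Processing string "nmm":
  s0 --n--> s0
  s0 --m--> s1
  s1 --m--> s1
Final state: s1
Accept states: {s0, s2}
No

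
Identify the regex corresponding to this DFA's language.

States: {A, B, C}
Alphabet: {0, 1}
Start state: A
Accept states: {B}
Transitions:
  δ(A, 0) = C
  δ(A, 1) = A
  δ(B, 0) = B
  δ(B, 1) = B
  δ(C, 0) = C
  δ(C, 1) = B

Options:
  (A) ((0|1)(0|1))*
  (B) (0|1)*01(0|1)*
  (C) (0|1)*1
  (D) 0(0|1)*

Check each option against the DFA on short strings; one disagreement eliminates an option:
  (A) ((0|1)(0|1))*: on ε the DFA stays in A and rejects (A ∉ Accept), but the regex matches it → eliminate
  (B) (0|1)*01(0|1)*: agrees with the DFA on every string of length ≤ 6
  (C) (0|1)*1: on '1' the DFA goes A → A and rejects (A ∉ Accept), but the regex matches it → eliminate
  (D) 0(0|1)*: on '0' the DFA goes A → C and rejects (C ∉ Accept), but the regex matches it → eliminate
Only (B) is consistent with the DFA.
(B) (0|1)*01(0|1)*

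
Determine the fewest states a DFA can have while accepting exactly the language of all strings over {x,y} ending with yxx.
By Myhill–Nerode, count the distinguishable equivalence classes: 4 classes — one per longest suffix of the input that is a prefix of 'yxx' (lengths 0 through 3); only the length-3 class is accepting.
4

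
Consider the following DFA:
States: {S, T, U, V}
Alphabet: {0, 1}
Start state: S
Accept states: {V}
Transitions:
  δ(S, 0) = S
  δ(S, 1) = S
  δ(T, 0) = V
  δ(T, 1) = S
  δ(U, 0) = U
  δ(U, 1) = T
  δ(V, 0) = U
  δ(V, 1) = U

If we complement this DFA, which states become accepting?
Complement accept states = All states \ Original accept states
= {S, T, U, V} \ {V}
{S, T, U}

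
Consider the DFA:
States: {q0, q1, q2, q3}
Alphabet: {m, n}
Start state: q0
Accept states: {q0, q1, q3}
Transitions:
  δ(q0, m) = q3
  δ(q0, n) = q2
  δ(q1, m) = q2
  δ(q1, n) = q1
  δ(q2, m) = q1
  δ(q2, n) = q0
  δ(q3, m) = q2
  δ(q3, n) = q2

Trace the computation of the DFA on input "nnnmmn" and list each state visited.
read 'n': q0 → q2
  read 'n': q2 → q0
  read 'n': q0 → q2
  read 'm': q2 → q1
  read 'm': q1 → q2
  read 'n': q2 → q0
q0 -> q2 -> q0 -> q2 -> q1 -> q2 -> q0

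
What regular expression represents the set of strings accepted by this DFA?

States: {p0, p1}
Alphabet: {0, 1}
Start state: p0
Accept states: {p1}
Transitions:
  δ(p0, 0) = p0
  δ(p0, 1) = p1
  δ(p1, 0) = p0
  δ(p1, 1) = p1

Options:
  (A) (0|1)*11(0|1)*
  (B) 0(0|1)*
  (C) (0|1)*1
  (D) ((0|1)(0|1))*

Check each option against the DFA on short strings; one disagreement eliminates an option:
  (A) (0|1)*11(0|1)*: on '1' the DFA goes p0 → p1 and accepts (p1 ∈ Accept), but the regex does not match it → eliminate
  (B) 0(0|1)*: on '0' the DFA goes p0 → p0 and rejects (p0 ∉ Accept), but the regex matches it → eliminate
  (C) (0|1)*1: agrees with the DFA on every string of length ≤ 6
  (D) ((0|1)(0|1))*: on ε the DFA stays in p0 and rejects (p0 ∉ Accept), but the regex matches it → eliminate
Only (C) is consistent with the DFA.
(C) (0|1)*1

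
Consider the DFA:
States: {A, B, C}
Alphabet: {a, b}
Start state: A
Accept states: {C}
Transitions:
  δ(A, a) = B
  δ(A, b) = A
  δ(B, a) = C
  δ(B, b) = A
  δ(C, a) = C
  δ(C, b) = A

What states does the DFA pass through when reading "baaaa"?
read 'b': A → A
  read 'a': A → B
  read 'a': B → C
  read 'a': C → C
  read 'a': C → C
A -> A -> B -> C -> C -> C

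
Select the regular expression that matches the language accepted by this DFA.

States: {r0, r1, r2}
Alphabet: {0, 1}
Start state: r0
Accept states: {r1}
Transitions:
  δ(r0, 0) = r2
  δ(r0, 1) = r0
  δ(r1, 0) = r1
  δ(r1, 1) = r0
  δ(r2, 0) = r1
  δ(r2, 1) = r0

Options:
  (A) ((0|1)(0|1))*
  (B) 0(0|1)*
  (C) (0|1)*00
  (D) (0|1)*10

Check each option against the DFA on short strings; one disagreement eliminates an option:
  (A) ((0|1)(0|1))*: on ε the DFA stays in r0 and rejects (r0 ∉ Accept), but the regex matches it → eliminate
  (B) 0(0|1)*: on '0' the DFA goes r0 → r2 and rejects (r2 ∉ Accept), but the regex matches it → eliminate
  (C) (0|1)*00: agrees with the DFA on every string of length ≤ 6
  (D) (0|1)*10: on '00' the DFA goes r0 → r2 → r1 and accepts (r1 ∈ Accept), but the regex does not match it → eliminate
Only (C) is consistent with the DFA.
(C) (0|1)*00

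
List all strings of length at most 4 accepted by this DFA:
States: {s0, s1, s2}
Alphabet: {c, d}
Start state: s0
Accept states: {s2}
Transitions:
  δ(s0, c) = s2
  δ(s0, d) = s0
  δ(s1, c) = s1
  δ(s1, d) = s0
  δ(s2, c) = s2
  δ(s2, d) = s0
c, cc, dc, ccc, cdc, dcc, ddc, cccc, ccdc, cdcc, cddc, dccc, dcdc, ddcc, dddc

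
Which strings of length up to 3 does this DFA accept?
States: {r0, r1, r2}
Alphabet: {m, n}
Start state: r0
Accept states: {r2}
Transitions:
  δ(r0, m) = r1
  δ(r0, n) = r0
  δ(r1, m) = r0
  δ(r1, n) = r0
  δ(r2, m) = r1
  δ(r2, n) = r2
None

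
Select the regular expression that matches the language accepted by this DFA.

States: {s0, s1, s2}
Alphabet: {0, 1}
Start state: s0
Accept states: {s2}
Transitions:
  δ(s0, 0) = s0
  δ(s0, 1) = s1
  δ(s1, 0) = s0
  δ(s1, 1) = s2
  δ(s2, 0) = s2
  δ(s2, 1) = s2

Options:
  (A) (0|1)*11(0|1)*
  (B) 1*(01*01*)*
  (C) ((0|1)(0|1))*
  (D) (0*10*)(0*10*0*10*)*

Check each option against the DFA on short strings; one disagreement eliminates an option:
  (A) (0|1)*11(0|1)*: agrees with the DFA on every string of length ≤ 6
  (B) 1*(01*01*)*: on ε the DFA stays in s0 and rejects (s0 ∉ Accept), but the regex matches it → eliminate
  (C) ((0|1)(0|1))*: on ε the DFA stays in s0 and rejects (s0 ∉ Accept), but the regex matches it → eliminate
  (D) (0*10*)(0*10*0*10*)*: on '1' the DFA goes s0 → s1 and rejects (s1 ∉ Accept), but the regex matches it → eliminate
Only (A) is consistent with the DFA.
(A) (0|1)*11(0|1)*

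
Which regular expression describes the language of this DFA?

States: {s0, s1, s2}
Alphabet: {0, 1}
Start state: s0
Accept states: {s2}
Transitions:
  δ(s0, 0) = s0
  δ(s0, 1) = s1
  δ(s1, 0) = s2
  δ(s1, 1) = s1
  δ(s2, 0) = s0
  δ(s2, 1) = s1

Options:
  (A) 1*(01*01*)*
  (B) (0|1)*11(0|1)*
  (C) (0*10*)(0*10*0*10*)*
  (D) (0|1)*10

Check each option against the DFA on short strings; one disagreement eliminates an option:
  (A) 1*(01*01*)*: on ε the DFA stays in s0 and rejects (s0 ∉ Accept), but the regex matches it → eliminate
  (B) (0|1)*11(0|1)*: on '10' the DFA goes s0 → s1 → s2 and accepts (s2 ∈ Accept), but the regex does not match it → eliminate
  (C) (0*10*)(0*10*0*10*)*: on '1' the DFA goes s0 → s1 and rejects (s1 ∉ Accept), but the regex matches it → eliminate
  (D) (0|1)*10: agrees with the DFA on every string of length ≤ 6
Only (D) is consistent with the DFA.
(D) (0|1)*10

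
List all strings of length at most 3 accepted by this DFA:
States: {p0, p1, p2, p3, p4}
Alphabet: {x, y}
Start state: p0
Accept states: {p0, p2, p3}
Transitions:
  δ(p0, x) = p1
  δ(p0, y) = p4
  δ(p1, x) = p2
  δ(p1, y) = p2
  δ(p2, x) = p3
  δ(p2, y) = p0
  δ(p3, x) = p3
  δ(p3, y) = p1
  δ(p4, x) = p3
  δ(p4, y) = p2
ε, xx, xy, yx, yy, xxx, xxy, xyx, xyy, yxx, yyx, yyy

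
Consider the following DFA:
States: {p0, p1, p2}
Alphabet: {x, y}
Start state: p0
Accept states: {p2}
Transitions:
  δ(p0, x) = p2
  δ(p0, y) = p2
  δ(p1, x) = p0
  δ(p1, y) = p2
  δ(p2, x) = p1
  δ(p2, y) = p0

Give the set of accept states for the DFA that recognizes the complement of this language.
Complement accept states = All states \ Original accept states
= {p0, p1, p2} \ {p2}
{p0, p1}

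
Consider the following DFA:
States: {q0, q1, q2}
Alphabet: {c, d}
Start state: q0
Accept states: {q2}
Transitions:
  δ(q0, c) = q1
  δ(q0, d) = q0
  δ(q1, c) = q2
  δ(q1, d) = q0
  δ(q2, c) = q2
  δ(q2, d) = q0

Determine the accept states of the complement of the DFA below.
Complement accept states = All states \ Original accept states
= {q0, q1, q2} \ {q2}
{q0, q1}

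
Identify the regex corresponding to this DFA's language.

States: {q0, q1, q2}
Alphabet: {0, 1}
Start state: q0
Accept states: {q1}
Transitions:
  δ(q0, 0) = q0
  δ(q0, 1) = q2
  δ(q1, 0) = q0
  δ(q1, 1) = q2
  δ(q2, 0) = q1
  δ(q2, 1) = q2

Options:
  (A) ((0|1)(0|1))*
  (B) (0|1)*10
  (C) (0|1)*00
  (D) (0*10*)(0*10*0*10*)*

Check each option against the DFA on short strings; one disagreement eliminates an option:
  (A) ((0|1)(0|1))*: on ε the DFA stays in q0 and rejects (q0 ∉ Accept), but the regex matches it → eliminate
  (B) (0|1)*10: agrees with the DFA on every string of length ≤ 6
  (C) (0|1)*00: on '00' the DFA goes q0 → q0 → q0 and rejects (q0 ∉ Accept), but the regex matches it → eliminate
  (D) (0*10*)(0*10*0*10*)*: on '1' the DFA goes q0 → q2 and rejects (q2 ∉ Accept), but the regex matches it → eliminate
Only (B) is consistent with the DFA.
(B) (0|1)*10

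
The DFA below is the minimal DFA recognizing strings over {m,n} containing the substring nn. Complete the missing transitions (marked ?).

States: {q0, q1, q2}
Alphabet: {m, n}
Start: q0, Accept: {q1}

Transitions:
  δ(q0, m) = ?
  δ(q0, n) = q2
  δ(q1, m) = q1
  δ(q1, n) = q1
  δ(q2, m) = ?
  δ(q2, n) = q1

From the language and accept set, identify what each state tracks — q0: no progress toward nn; q1: substring nn seen; q2: one trailing n.
Each missing δ(q, a) is the state matching the new tracked value after reading a.
δ(q0, m) = q0; δ(q2, m) = q0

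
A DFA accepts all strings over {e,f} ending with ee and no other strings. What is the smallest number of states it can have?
By Myhill–Nerode, count the distinguishable equivalence classes: three classes — 0, 1, or ≥2 trailing e's.
3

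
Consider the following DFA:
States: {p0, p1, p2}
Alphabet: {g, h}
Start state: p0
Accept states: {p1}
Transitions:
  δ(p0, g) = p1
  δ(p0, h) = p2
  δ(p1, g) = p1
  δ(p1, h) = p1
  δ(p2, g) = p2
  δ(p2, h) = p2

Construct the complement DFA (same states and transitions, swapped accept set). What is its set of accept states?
Complement accept states = All states \ Original accept states
= {p0, p1, p2} \ {p1}
{p0, p2}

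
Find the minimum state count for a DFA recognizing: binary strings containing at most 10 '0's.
By Myhill–Nerode, count the distinguishable equivalence classes: 12 classes — having seen 0, 1, …, 10, or >10 copies of '0'; counts 0 through 10 are accepting and >10 is dead.
12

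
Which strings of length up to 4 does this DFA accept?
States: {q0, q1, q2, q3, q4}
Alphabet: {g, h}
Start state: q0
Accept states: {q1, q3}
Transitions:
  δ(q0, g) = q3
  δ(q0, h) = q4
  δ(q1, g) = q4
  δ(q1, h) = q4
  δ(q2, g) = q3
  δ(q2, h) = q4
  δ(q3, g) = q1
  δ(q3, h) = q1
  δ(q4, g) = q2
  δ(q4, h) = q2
g, gg, gh, hgg, hhg, hggg, hggh, hhgg, hhgh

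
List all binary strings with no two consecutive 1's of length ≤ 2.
ε, 0, 1, 00, 01, 10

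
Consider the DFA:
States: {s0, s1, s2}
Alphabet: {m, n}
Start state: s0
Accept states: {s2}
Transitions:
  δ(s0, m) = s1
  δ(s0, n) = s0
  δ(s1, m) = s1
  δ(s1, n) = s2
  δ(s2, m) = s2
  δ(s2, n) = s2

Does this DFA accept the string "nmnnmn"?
Processing string "nmnnmn":
  s0 --n--> s0
  s0 --m--> s1
  s1 --n--> s2
  s2 --n--> s2
  s2 --m--> s2
  s2 --n--> s2
Final state: s2
Accept states: {s2}
Yes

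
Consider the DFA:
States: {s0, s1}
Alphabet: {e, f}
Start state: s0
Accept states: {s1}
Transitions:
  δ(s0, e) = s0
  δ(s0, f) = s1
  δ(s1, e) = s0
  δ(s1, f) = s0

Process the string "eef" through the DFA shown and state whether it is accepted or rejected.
Processing string "eef":
  s0 --e--> s0
  s0 --e--> s0
  s0 --f--> s1
Final state: s1
Accept states: {s1}
Yes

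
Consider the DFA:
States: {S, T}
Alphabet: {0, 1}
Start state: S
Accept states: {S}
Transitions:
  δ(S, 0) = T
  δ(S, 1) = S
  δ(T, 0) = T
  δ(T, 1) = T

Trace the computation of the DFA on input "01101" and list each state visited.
read '0': S → T
  read '1': T → T
  read '1': T → T
  read '0': T → T
  read '1': T → T
S -> T -> T -> T -> T -> T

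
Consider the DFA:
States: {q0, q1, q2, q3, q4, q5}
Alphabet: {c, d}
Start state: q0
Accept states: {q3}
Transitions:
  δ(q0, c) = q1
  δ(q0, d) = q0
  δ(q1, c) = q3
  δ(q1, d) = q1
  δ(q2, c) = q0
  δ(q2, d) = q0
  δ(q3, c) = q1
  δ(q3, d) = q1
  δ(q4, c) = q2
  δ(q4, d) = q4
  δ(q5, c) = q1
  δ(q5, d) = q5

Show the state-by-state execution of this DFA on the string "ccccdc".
read 'c': q0 → q1
  read 'c': q1 → q3
  read 'c': q3 → q1
  read 'c': q1 → q3
  read 'd': q3 → q1
  read 'c': q1 → q3
q0 -> q1 -> q3 -> q1 -> q3 -> q1 -> q3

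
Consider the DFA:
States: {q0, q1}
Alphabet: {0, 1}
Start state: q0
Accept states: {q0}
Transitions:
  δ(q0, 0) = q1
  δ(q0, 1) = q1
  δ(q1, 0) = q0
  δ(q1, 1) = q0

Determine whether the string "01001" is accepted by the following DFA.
Processing string "01001":
  q0 --0--> q1
  q1 --1--> q0
  q0 --0--> q1
  q1 --0--> q0
  q0 --1--> q1
Final state: q1
Accept states: {q0}
No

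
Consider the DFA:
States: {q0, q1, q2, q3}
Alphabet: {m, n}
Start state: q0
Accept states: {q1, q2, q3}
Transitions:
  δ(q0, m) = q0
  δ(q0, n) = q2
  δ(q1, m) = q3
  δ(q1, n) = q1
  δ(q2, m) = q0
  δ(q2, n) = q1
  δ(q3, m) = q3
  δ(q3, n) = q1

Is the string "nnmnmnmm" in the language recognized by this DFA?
Processing string "nnmnmnmm":
  q0 --n--> q2
  q2 --n--> q1
  q1 --m--> q3
  q3 --n--> q1
  q1 --m--> q3
  q3 --n--> q1
  q1 --m--> q3
  q3 --m--> q3
Final state: q3
Accept states: {q1, q2, q3}
Yes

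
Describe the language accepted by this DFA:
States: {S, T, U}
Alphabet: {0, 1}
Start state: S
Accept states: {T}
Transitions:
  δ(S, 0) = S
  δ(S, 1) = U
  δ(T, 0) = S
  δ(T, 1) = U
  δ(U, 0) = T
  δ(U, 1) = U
Testing a few strings:
  '0100' → reject
  '0' → reject
  '1' → reject
  '0101' → reject
State roles: S=no suffix match; T=suffix is 10; U=one trailing 1
All binary strings ending with 10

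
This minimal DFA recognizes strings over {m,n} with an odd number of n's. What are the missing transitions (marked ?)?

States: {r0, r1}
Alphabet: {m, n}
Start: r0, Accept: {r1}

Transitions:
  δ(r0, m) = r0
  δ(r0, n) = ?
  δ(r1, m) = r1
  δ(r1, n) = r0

From the language and accept set, identify what each state tracks — r0: even number of n's so far; r1: odd number of n's so far.
Each missing δ(q, a) is the state matching the new tracked value after reading a.
δ(r0, n) = r1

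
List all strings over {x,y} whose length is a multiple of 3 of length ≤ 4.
ε, xxx, xxy, xyx, xyy, yxx, yxy, yyx, yyy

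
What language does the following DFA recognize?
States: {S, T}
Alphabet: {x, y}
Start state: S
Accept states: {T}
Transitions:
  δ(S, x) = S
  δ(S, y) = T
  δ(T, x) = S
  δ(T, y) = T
Testing a few strings:
  'yx' → reject
  'x' → reject
  'xxy' → accept
  'y' → accept
State roles: S=last symbol not y; T=last symbol is y
All strings over {x,y} ending with y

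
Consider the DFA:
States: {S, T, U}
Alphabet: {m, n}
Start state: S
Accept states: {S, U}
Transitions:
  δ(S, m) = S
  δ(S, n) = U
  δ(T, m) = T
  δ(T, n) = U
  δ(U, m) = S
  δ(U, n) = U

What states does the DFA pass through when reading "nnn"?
read 'n': S → U
  read 'n': U → U
  read 'n': U → U
S -> U -> U -> U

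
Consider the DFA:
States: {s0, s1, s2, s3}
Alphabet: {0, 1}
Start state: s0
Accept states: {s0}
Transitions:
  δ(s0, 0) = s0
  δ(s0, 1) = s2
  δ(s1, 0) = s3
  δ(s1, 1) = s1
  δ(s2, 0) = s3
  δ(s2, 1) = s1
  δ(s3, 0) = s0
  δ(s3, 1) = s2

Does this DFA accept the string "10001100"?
Processing string "10001100":
  s0 --1--> s2
  s2 --0--> s3
  s3 --0--> s0
  s0 --0--> s0
  s0 --1--> s2
  s2 --1--> s1
  s1 --0--> s3
  s3 --0--> s0
Final state: s0
Accept states: {s0}
Yes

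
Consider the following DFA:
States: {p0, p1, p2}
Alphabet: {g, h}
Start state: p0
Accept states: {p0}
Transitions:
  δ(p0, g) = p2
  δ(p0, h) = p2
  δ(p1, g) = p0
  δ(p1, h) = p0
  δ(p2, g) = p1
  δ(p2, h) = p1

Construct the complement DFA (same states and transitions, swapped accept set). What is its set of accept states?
Complement accept states = All states \ Original accept states
= {p0, p1, p2} \ {p0}
{p1, p2}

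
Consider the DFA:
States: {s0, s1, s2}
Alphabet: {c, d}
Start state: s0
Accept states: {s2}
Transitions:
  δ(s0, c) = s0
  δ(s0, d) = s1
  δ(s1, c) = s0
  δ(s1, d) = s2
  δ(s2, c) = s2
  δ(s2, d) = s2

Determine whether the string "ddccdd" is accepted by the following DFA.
Processing string "ddccdd":
  s0 --d--> s1
  s1 --d--> s2
  s2 --c--> s2
  s2 --c--> s2
  s2 --d--> s2
  s2 --d--> s2
Final state: s2
Accept states: {s2}
Yes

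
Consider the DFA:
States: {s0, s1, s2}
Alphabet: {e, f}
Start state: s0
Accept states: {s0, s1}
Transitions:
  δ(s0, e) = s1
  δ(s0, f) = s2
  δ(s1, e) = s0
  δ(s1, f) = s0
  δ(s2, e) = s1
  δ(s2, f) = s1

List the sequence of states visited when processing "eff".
read 'e': s0 → s1
  read 'f': s1 → s0
  read 'f': s0 → s2
s0 -> s1 -> s0 -> s2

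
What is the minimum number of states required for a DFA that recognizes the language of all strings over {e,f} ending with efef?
By Myhill–Nerode, count the distinguishable equivalence classes: 5 classes — one per longest suffix of the input that is a prefix of 'efef' (lengths 0 through 4); only the length-4 class is accepting.
5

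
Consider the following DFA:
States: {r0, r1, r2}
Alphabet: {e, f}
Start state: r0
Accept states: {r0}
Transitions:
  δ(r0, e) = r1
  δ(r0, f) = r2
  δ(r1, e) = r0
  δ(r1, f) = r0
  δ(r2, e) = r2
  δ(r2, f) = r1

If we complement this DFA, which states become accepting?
Complement accept states = All states \ Original accept states
= {r0, r1, r2} \ {r0}
{r1, r2}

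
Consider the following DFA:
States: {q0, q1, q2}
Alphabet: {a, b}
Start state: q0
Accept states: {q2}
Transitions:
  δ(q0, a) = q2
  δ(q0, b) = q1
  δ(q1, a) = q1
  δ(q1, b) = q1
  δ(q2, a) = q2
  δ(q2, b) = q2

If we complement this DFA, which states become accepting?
Complement accept states = All states \ Original accept states
= {q0, q1, q2} \ {q2}
{q0, q1}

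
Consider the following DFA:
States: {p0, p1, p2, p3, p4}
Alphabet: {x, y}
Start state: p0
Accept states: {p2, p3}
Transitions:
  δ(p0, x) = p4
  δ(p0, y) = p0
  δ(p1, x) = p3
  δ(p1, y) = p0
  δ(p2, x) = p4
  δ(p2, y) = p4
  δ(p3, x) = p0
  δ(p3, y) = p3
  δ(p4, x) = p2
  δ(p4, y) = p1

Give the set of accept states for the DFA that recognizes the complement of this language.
Complement accept states = All states \ Original accept states
= {p0, p1, p2, p3, p4} \ {p2, p3}
{p0, p1, p4}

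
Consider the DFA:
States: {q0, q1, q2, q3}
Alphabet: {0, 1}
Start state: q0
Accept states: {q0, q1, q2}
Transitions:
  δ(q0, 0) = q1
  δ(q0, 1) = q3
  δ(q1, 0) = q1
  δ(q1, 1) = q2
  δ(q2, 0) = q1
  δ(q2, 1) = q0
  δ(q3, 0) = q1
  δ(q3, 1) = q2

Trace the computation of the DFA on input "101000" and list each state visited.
read '1': q0 → q3
  read '0': q3 → q1
  read '1': q1 → q2
  read '0': q2 → q1
  read '0': q1 → q1
  read '0': q1 → q1
q0 -> q3 -> q1 -> q2 -> q1 -> q1 -> q1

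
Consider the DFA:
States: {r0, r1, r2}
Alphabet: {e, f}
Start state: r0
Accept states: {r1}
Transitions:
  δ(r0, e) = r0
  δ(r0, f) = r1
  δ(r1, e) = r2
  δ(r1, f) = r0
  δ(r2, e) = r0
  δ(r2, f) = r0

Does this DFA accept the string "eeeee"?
Processing string "eeeee":
  r0 --e--> r0
  r0 --e--> r0
  r0 --e--> r0
  r0 --e--> r0
  r0 --e--> r0
Final state: r0
Accept states: {r1}
No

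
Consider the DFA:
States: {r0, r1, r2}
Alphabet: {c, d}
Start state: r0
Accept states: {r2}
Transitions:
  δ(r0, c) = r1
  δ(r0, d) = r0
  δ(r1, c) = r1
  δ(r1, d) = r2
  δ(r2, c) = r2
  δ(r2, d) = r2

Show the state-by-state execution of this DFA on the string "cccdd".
read 'c': r0 → r1
  read 'c': r1 → r1
  read 'c': r1 → r1
  read 'd': r1 → r2
  read 'd': r2 → r2
r0 -> r1 -> r1 -> r1 -> r2 -> r2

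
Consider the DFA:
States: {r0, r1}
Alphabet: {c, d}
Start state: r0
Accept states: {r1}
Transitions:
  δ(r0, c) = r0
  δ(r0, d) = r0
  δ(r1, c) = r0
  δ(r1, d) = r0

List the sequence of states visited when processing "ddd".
read 'd': r0 → r0
  read 'd': r0 → r0
  read 'd': r0 → r0
r0 -> r0 -> r0 -> r0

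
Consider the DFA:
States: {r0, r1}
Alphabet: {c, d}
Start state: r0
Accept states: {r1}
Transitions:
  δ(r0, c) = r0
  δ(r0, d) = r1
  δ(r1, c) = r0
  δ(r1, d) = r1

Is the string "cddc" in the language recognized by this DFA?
Processing string "cddc":
  r0 --c--> r0
  r0 --d--> r1
  r1 --d--> r1
  r1 --c--> r0
Final state: r0
Accept states: {r1}
No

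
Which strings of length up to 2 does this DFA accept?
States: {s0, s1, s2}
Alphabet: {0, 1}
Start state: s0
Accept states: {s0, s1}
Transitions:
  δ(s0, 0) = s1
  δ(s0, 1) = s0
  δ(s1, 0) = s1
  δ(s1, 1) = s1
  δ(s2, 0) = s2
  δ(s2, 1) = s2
ε, 0, 1, 00, 01, 10, 11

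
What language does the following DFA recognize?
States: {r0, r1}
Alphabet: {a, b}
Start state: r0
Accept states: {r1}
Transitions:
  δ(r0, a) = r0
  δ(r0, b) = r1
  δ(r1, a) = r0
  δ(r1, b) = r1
Testing a few strings:
  'ba' → reject
  'a' → reject
  'bb' → accept
  'b' → accept
State roles: r0=last symbol not b; r1=last symbol is b
All strings over {a,b} ending with b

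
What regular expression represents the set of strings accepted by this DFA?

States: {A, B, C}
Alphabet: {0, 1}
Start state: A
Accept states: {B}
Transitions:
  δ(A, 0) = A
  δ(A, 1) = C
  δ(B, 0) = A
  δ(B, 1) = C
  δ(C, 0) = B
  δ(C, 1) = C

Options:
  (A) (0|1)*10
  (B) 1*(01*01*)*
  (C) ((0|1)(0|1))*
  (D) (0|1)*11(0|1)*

Check each option against the DFA on short strings; one disagreement eliminates an option:
  (A) (0|1)*10: agrees with the DFA on every string of length ≤ 6
  (B) 1*(01*01*)*: on ε the DFA stays in A and rejects (A ∉ Accept), but the regex matches it → eliminate
  (C) ((0|1)(0|1))*: on ε the DFA stays in A and rejects (A ∉ Accept), but the regex matches it → eliminate
  (D) (0|1)*11(0|1)*: on '10' the DFA goes A → C → B and accepts (B ∈ Accept), but the regex does not match it → eliminate
Only (A) is consistent with the DFA.
(A) (0|1)*10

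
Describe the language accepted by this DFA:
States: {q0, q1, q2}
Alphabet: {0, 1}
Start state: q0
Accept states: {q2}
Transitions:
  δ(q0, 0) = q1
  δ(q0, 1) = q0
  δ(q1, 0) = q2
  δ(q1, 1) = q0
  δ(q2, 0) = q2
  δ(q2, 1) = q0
Testing a few strings:
  '10' → reject
  '0110' → reject
  '1100' → accept
  '0010' → reject
State roles: q0=last symbol not 0; q1=one trailing 0; q2=two trailing 0's
All binary strings ending with 00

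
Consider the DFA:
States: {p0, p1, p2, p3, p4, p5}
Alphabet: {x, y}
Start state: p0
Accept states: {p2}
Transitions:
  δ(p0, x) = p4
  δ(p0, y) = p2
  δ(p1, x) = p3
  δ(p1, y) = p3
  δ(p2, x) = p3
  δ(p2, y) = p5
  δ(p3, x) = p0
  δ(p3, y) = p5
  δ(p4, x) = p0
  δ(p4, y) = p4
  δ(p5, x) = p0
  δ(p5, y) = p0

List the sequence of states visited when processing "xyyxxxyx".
read 'x': p0 → p4
  read 'y': p4 → p4
  read 'y': p4 → p4
  read 'x': p4 → p0
  read 'x': p0 → p4
  read 'x': p4 → p0
  read 'y': p0 → p2
  read 'x': p2 → p3
p0 -> p4 -> p4 -> p4 -> p0 -> p4 -> p0 -> p2 -> p3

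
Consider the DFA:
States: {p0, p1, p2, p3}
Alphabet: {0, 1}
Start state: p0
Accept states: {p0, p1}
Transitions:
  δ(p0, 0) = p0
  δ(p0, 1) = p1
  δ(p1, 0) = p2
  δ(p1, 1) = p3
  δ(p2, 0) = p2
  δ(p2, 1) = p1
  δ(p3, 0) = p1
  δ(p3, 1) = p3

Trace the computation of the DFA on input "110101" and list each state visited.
read '1': p0 → p1
  read '1': p1 → p3
  read '0': p3 → p1
  read '1': p1 → p3
  read '0': p3 → p1
  read '1': p1 → p3
p0 -> p1 -> p3 -> p1 -> p3 -> p1 -> p3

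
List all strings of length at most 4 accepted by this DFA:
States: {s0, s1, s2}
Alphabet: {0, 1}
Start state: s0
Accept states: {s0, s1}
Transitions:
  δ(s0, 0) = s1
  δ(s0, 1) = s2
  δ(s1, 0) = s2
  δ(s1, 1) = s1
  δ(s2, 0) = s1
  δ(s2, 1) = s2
ε, 0, 01, 10, 000, 011, 101, 110, 0001, 0010, 0100, 0111, 1000, 1011, 1101, 1110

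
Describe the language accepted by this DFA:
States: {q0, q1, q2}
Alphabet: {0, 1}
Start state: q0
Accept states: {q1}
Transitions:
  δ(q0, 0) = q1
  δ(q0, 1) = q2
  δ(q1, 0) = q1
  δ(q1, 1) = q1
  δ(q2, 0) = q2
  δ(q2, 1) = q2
Testing a few strings:
  '01' → accept
  '111' → reject
  '1' → reject
  '101' → reject
State roles: q0=no input read; q1=started with 0; q2=started with 1 (dead)
All binary strings starting with 0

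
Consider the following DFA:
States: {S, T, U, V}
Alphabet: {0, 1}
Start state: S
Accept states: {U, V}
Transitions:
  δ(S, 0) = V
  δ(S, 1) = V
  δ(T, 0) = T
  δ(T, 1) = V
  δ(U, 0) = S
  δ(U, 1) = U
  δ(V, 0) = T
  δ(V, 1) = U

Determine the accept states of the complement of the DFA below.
Complement accept states = All states \ Original accept states
= {S, T, U, V} \ {U, V}
{S, T}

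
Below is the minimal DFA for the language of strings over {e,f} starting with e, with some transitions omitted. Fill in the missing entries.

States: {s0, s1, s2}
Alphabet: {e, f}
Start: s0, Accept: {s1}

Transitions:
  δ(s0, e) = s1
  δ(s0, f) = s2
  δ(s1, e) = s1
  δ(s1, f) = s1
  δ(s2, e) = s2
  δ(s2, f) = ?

From the language and accept set, identify what each state tracks — s0: no input read; s1: started with e; s2: started with f (dead).
Each missing δ(q, a) is the state matching the new tracked value after reading a.
δ(s2, f) = s2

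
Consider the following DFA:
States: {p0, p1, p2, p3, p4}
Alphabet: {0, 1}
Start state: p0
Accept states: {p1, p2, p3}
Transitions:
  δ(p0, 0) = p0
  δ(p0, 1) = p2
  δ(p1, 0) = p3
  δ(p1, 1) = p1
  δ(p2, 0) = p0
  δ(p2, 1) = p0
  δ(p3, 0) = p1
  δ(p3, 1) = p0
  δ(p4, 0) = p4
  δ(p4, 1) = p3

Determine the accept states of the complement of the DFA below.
Complement accept states = All states \ Original accept states
= {p0, p1, p2, p3, p4} \ {p1, p2, p3}
{p0, p4}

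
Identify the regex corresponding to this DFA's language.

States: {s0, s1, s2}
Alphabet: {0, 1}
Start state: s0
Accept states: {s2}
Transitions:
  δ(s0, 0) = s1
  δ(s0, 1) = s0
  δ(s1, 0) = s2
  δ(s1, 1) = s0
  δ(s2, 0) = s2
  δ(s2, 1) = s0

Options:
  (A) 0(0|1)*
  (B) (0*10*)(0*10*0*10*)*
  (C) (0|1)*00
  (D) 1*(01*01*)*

Check each option against the DFA on short strings; one disagreement eliminates an option:
  (A) 0(0|1)*: on '0' the DFA goes s0 → s1 and rejects (s1 ∉ Accept), but the regex matches it → eliminate
  (B) (0*10*)(0*10*0*10*)*: on '1' the DFA goes s0 → s0 and rejects (s0 ∉ Accept), but the regex matches it → eliminate
  (C) (0|1)*00: agrees with the DFA on every string of length ≤ 6
  (D) 1*(01*01*)*: on ε the DFA stays in s0 and rejects (s0 ∉ Accept), but the regex matches it → eliminate
Only (C) is consistent with the DFA.
(C) (0|1)*00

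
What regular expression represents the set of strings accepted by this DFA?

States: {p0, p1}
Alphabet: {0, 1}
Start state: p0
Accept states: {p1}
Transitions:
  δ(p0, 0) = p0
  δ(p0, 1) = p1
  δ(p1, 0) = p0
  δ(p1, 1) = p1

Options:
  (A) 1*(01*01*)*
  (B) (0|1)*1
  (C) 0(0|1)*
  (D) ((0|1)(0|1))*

Check each option against the DFA on short strings; one disagreement eliminates an option:
  (A) 1*(01*01*)*: on ε the DFA stays in p0 and rejects (p0 ∉ Accept), but the regex matches it → eliminate
  (B) (0|1)*1: agrees with the DFA on every string of length ≤ 6
  (C) 0(0|1)*: on '0' the DFA goes p0 → p0 and rejects (p0 ∉ Accept), but the regex matches it → eliminate
  (D) ((0|1)(0|1))*: on ε the DFA stays in p0 and rejects (p0 ∉ Accept), but the regex matches it → eliminate
Only (B) is consistent with the DFA.
(B) (0|1)*1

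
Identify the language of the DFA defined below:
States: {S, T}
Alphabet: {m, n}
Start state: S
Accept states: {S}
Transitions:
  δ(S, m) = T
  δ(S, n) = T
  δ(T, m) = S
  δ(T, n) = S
Testing a few strings:
  'n' → reject
  'mmn' → reject
  'nnn' → reject
  'm' → reject
State roles: S=even length so far; T=odd length so far
All strings over {m,n} of even length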